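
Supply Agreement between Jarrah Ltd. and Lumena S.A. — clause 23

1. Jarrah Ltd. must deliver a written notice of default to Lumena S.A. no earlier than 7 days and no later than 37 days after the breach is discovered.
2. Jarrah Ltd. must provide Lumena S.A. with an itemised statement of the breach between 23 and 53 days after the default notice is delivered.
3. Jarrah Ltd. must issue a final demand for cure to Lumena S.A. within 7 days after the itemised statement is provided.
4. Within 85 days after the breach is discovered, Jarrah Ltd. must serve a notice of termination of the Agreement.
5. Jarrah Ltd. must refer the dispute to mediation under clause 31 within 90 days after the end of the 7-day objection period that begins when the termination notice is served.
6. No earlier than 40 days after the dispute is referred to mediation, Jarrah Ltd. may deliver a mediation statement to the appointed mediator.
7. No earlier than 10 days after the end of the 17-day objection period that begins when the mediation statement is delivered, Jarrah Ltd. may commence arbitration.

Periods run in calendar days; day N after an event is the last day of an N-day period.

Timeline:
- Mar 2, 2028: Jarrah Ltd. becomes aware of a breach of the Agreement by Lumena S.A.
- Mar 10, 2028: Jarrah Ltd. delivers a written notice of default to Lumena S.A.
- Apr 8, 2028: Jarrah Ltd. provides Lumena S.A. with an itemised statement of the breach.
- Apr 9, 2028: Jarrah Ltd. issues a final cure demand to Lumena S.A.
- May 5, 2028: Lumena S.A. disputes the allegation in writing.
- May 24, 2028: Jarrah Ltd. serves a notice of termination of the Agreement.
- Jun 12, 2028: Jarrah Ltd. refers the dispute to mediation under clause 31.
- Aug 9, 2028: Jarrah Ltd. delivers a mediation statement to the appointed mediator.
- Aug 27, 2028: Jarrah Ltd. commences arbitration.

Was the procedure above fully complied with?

No

Step 1 — 7 and 37 days from Mar 2, 2028 (when the breach is discovered) are Mar 9, 2028 and Apr 8, 2028 respectively; Mar 10, 2028 falls inside that range.
Step 2 — 23 and 53 days from Mar 10, 2028 (when the default notice is delivered) are Apr 2, 2028 and May 2, 2028 respectively; done Apr 8, 2028, which is between those dates.
Step 3 — counting 7 days from Apr 8, 2028 (when the itemised statement is provided) gives a deadline of Apr 15, 2028; Apr 9, 2028 is within that limit.
Step 4 — counting 85 days from Mar 2, 2028 (when the breach is discovered) gives a deadline of May 26, 2028; May 24, 2028 is within that limit.
Step 5 — counting 90 days from May 31, 2028 (end of the 7-day objection period, which began when the termination notice is served on May 24, 2028) gives a deadline of Aug 29, 2028; completed Jun 12, 2028, before the deadline.
Step 6 — must wait 40 days from Jun 12, 2028 (when the dispute is referred to mediation), so not before Jul 22, 2028; done Aug 9, 2028 — permitted.
Step 7 — must wait 10 days from Aug 26, 2028 (end of the 17-day objection period, which began when the mediation statement is delivered on Aug 9, 2028), so not before Sep 5, 2028; acted on Aug 27, 2028, 9 days prematurely.
The procedure was therefore not followed at step 7.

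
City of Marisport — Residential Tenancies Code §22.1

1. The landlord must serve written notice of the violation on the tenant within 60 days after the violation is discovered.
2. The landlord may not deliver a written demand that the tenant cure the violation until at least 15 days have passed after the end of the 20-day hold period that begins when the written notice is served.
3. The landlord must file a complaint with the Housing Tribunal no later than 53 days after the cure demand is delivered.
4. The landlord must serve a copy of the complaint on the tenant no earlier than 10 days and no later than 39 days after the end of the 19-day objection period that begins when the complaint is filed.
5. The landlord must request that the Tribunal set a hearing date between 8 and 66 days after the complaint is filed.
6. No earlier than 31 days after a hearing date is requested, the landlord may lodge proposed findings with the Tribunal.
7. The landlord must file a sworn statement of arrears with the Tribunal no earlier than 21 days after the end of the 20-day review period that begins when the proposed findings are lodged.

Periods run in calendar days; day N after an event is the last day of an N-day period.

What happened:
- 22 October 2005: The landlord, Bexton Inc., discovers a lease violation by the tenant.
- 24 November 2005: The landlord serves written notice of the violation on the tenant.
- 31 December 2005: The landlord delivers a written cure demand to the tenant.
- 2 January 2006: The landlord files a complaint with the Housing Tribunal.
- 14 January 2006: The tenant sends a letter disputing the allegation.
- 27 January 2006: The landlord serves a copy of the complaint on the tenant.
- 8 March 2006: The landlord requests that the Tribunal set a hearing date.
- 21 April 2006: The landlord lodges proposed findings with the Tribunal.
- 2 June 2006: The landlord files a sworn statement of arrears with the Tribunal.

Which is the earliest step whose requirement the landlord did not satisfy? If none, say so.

Step 1 — counting 60 days from 22 October 2005 (when the violation is discovered) gives a deadline of 21 December 2005; completed 24 November 2005, before the deadline.
Step 2 — must wait 15 days from 14 December 2005 (end of the 20-day hold period, which began when the written notice is served on 24 November 2005), so not before 29 December 2005; done 31 December 2005 — permitted.
Step 3 — counting 53 days from 31 December 2005 (when the cure demand is delivered) gives a deadline of 22 February 2006; completed 2 January 2006, before the deadline.
Step 4 — 10 and 39 days from 21 January 2006 (end of the 19-day objection period, which began when the complaint is filed on 2 January 2006) are 31 January 2006 and 1 March 2006 respectively; 27 January 2006 is 4 days too early.

Step 4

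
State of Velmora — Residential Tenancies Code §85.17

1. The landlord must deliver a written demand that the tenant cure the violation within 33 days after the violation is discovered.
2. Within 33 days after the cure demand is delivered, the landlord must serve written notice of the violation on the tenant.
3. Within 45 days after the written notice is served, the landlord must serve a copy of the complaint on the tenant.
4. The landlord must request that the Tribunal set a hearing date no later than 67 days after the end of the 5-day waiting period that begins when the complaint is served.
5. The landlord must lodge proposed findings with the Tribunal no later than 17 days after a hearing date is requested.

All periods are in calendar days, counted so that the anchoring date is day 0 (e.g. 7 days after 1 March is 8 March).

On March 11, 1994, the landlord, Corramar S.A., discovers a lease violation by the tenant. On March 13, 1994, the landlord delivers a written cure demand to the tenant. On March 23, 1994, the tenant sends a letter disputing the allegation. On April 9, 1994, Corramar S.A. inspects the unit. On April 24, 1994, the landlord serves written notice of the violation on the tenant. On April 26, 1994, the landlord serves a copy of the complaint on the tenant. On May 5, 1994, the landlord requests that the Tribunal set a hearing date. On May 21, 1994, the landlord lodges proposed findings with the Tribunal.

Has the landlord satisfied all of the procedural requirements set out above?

Step 1 — counting 33 days from March 11, 1994 (when the violation is discovered) gives a deadline of April 13, 1994; March 13, 1994 is within that limit.
Step 2 — counting 33 days from March 13, 1994 (when the cure demand is delivered) gives a deadline of April 15, 1994; not done until April 24, 1994, 9 days after the deadline.
The analysis stops there.

No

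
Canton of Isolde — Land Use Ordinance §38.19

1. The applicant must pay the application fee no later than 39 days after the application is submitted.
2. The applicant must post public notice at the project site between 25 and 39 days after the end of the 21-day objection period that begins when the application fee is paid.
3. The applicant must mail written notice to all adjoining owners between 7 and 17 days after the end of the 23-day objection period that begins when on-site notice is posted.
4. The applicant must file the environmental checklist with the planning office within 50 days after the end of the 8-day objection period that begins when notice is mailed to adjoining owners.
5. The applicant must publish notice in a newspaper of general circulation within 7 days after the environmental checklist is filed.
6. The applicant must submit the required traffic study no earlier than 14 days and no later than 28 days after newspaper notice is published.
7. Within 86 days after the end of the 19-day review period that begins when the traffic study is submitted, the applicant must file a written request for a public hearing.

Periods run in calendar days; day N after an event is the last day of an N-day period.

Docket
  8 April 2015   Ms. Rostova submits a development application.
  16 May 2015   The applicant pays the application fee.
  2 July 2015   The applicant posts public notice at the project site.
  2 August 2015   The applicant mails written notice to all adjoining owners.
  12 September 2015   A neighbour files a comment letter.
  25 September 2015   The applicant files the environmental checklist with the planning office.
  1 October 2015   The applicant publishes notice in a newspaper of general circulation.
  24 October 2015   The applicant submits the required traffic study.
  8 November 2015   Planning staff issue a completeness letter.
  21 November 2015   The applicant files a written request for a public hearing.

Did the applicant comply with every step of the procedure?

(1) due by 8 April 2015 + 39 days = 17 May 2015; done 16 May 2015 — timely.
(2) the permitted window runs from 6 June 2015 + 25 = 1 July 2015 to 6 June 2015 + 39 = 15 July 2015; done 2 July 2015 — within the window.
(3) the permitted window runs from 25 July 2015 + 7 = 1 August 2015 to 25 July 2015 + 17 = 11 August 2015; done 2 August 2015, which is between those dates.
(4) due by 10 August 2015 + 50 days = 29 September 2015; completed 25 September 2015, before the deadline.
(5) due by 25 September 2015 + 7 days = 2 October 2015; 1 October 2015 is within that limit.
(6) the permitted window runs from 1 October 2015 + 14 = 15 October 2015 to 1 October 2015 + 28 = 29 October 2015; 24 October 2015 falls inside that range.
(7) due by 12 November 2015 + 86 days = 6 February 2016; completed 21 November 2015, before the deadline.

Yes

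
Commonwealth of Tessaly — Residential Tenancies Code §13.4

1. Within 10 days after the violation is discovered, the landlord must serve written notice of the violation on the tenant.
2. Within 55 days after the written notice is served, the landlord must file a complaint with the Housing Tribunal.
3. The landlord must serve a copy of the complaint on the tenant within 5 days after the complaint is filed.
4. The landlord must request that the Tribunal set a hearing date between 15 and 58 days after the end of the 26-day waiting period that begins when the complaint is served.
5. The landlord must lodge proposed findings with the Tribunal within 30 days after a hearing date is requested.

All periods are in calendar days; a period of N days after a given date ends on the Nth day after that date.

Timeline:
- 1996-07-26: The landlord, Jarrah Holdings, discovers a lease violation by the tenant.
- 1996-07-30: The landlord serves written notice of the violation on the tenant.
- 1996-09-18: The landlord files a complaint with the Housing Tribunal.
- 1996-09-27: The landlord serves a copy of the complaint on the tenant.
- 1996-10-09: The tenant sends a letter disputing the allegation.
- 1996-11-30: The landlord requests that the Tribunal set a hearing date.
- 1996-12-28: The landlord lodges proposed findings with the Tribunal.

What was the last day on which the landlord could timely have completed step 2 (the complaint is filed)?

1996-09-23

Step 2 runs from 1996-07-30, when the written notice is served. 55 days after 1996-07-30 is 1996-09-23.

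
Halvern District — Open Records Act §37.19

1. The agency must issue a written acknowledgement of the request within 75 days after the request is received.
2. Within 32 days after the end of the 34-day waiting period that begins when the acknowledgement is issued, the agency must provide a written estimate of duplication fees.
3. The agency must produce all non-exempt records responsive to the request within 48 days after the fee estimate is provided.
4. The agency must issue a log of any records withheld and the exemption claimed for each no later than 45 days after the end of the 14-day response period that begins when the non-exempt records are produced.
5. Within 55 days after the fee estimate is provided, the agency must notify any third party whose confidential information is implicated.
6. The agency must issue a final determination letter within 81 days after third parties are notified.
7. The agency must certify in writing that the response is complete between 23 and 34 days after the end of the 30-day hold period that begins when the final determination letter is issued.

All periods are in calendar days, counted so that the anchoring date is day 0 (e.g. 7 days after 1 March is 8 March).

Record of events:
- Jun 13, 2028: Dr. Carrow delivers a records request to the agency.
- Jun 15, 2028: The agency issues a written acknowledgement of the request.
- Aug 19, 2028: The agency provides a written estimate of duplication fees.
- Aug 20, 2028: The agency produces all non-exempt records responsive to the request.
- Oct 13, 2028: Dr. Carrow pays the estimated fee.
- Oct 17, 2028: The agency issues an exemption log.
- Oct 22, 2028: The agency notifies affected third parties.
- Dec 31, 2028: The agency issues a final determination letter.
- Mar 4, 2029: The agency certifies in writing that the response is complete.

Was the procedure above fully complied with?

(1) due by Jun 13, 2028 + 75 days = Aug 27, 2028; completed Jun 15, 2028, before the deadline.
(2) due by Jul 19, 2028 + 32 days = Aug 20, 2028; done Aug 19, 2028 — timely.
(3) due by Aug 19, 2028 + 48 days = Oct 6, 2028; Aug 20, 2028 is within that limit.
(4) due by Sep 3, 2028 + 45 days = Oct 18, 2028; completed Oct 17, 2028, before the deadline.
(5) due by Aug 19, 2028 + 55 days = Oct 13, 2028; not done until Oct 22, 2028, 9 days after the deadline.
Later steps need not be reached.

No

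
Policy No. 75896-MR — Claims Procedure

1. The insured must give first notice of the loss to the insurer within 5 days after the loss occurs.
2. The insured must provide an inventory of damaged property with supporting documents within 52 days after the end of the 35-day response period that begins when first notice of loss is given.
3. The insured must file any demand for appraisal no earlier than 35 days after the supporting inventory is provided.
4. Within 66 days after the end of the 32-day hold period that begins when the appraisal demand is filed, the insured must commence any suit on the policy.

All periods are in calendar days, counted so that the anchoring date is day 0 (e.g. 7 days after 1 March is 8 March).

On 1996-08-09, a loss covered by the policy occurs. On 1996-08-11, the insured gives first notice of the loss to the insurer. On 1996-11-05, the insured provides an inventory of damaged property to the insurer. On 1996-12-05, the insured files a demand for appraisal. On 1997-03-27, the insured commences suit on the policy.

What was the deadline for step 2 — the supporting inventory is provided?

First notice of loss is given on 1996-08-11; the 35-day response period therefore ends 1996-09-15, and step 2 runs from that date. 52 days after 1996-09-15 is 1996-11-06.

1996-11-06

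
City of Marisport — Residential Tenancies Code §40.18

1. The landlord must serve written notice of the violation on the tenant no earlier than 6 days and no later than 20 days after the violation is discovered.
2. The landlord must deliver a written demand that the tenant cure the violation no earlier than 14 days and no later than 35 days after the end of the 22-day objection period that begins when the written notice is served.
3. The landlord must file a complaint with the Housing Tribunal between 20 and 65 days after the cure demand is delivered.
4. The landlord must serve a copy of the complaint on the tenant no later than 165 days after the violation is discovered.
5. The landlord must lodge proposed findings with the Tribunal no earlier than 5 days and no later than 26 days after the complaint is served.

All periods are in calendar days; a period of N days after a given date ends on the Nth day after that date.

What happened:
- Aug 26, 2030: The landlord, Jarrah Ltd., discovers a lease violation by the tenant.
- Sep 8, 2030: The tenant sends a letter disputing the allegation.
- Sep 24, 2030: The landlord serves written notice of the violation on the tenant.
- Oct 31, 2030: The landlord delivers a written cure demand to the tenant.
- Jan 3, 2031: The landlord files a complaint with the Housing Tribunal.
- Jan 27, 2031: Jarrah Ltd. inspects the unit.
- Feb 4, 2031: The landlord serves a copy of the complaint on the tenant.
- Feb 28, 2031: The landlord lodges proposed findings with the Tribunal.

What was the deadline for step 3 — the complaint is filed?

Jan 4, 2031

Step 3 runs from Oct 31, 2030, when the cure demand is delivered. The window is 20–65 days after Oct 31, 2030; it closes on Jan 4, 2031.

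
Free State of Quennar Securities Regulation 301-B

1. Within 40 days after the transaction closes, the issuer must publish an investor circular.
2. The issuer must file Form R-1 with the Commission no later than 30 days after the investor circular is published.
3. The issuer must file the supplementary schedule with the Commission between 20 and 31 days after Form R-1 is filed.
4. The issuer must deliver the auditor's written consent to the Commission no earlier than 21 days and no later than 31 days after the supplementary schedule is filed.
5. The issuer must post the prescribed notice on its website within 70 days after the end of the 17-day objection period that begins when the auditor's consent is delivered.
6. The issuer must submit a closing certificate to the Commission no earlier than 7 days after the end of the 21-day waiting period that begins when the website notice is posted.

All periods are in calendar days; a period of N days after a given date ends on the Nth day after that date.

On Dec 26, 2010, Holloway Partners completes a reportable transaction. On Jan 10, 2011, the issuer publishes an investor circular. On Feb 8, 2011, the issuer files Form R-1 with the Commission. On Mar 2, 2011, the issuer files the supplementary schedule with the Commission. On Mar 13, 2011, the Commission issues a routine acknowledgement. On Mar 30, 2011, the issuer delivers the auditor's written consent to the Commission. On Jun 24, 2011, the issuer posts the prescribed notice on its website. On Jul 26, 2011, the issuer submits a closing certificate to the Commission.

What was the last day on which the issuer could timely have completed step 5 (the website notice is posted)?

The auditor's consent is delivered on Mar 30, 2011; the 17-day objection period therefore ends Apr 16, 2011, and step 5 runs from that date. 70 days after Apr 16, 2011 is Jun 25, 2011.

Jun 25, 2011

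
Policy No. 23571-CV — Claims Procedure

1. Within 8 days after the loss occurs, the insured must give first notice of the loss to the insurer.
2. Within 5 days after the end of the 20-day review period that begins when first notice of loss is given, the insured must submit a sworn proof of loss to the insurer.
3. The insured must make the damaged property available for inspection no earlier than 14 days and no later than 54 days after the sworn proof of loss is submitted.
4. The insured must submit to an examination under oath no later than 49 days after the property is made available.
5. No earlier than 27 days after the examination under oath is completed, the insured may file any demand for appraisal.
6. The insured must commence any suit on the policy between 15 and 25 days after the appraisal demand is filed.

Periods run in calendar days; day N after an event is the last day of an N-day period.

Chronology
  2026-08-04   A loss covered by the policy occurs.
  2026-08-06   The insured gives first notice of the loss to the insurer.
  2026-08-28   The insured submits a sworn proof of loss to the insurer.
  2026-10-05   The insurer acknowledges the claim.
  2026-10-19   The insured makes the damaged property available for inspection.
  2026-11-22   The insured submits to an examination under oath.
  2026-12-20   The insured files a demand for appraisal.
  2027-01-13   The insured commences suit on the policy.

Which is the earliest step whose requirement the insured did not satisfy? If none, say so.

(1) due by 2026-08-04 + 8 days = 2026-08-12; done 2026-08-06 — timely.
(2) due by 2026-08-26 + 5 days = 2026-08-31; done 2026-08-28 — timely.
(3) the permitted window runs from 2026-08-28 + 14 = 2026-09-11 to 2026-08-28 + 54 = 2026-10-21; done 2026-10-19, which is between those dates.
(4) due by 2026-10-19 + 49 days = 2026-12-07; completed 2026-11-22, before the deadline.
(5) permitted from 2026-11-22 + 27 days = 2026-12-19 onward; done 2026-12-20, after the minimum wait.
(6) the permitted window runs from 2026-12-20 + 15 = 2027-01-04 to 2026-12-20 + 25 = 2027-01-14; done 2027-01-13 — within the window.

None — every step was satisfied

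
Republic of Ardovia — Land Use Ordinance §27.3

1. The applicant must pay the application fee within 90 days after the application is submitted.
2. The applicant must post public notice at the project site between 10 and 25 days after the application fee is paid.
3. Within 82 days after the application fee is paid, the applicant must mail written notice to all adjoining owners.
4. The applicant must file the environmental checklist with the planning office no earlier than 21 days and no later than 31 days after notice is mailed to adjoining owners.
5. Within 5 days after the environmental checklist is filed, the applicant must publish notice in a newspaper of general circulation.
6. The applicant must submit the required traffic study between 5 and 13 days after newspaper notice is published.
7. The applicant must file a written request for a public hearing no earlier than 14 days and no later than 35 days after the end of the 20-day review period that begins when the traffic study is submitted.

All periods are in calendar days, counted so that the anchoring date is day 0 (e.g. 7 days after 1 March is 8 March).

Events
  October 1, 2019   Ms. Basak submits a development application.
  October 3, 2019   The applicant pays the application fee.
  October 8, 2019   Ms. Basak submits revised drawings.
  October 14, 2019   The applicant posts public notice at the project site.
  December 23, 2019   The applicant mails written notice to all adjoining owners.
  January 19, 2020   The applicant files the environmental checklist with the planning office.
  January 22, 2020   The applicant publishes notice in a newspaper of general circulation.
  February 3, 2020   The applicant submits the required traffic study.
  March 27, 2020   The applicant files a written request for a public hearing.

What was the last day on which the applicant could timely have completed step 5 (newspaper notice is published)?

Step 5 runs from January 19, 2020, when the environmental checklist is filed. 5 days after January 19, 2020 is January 24, 2020.

January 24, 2020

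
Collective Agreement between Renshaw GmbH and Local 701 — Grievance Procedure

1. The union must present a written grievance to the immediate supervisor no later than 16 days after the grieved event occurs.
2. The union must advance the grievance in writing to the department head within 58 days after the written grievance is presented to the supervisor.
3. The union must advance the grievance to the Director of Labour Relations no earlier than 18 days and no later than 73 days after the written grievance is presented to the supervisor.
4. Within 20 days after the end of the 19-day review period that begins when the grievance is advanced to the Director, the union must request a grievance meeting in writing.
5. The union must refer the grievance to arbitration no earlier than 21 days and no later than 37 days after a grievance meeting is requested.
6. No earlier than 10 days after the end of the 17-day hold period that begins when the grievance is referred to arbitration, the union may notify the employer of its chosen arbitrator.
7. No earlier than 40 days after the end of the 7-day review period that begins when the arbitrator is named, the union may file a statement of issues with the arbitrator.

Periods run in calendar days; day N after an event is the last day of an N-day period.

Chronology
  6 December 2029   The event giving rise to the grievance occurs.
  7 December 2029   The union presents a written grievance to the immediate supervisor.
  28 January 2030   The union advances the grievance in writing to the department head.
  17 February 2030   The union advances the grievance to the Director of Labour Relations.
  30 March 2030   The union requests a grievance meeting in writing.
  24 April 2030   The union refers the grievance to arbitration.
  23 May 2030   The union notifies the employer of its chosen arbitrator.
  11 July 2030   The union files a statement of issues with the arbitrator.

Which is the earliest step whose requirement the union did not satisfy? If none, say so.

Step 4

Step 1: 16 days after 6 December 2029 (when the grieved event occurs) is 22 December 2029; done 7 December 2029 — timely.
Step 2: 58 days after 7 December 2029 (when the written grievance is presented to the supervisor) is 3 February 2030; completed 28 January 2030, before the deadline.
Step 3: the window is 18–73 days after 7 December 2029 (when the written grievance is presented to the supervisor), so 25 December 2029 through 18 February 2030; done 17 February 2030, which is between those dates.
Step 4: 20 days after 8 March 2030 (end of the 19-day review period, which began when the grievance is advanced to the Director on 17 February 2030) is 28 March 2030; 30 March 2030 misses that deadline by 2 days.
Later steps need not be reached.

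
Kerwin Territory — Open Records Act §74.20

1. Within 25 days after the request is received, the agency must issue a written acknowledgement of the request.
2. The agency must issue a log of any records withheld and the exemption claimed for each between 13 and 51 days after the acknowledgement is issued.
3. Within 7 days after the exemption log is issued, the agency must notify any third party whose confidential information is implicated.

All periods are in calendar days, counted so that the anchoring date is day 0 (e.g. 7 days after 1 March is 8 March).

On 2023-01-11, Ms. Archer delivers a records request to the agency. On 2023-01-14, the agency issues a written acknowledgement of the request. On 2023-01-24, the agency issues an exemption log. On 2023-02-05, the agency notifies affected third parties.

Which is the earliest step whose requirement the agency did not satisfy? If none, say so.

(1) due by 2023-01-11 + 25 days = 2023-02-05; completed 2023-01-14, before the deadline.
(2) the permitted window runs from 2023-01-14 + 13 = 2023-01-27 to 2023-01-14 + 51 = 2023-03-06; 2023-01-24 is 3 days too early.
No need to go further; step 2 was not satisfied.

Step 2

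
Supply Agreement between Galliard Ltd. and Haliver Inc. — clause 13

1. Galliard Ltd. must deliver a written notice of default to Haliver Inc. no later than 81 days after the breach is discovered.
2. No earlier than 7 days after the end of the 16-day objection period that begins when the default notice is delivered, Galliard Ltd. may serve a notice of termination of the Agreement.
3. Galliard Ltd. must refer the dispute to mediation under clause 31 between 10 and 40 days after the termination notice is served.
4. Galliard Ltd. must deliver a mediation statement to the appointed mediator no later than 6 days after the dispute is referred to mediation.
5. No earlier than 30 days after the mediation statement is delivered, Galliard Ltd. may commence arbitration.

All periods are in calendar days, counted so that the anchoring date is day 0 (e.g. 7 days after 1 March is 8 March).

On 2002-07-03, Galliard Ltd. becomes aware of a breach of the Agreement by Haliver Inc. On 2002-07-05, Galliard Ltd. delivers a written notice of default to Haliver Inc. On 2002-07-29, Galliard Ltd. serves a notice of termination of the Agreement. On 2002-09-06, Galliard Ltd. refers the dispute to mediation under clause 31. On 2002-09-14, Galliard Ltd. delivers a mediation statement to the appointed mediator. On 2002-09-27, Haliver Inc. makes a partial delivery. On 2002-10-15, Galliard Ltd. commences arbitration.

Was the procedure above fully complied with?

No

Step 1: 81 days after 2002-07-03 (when the breach is discovered) is 2002-09-22; 2002-07-05 is within that limit.
Step 2: the earliest permitted date is 7 days after 2002-07-21 (end of the 16-day objection period, which began when the default notice is delivered on 2002-07-05), i.e. 2002-07-28; 2002-07-29 is on or after that date.
Step 3: the window is 10–40 days after 2002-07-29 (when the termination notice is served), so 2002-08-08 through 2002-09-07; 2002-09-06 falls inside that range.
Step 4: 6 days after 2002-09-06 (when the dispute is referred to mediation) is 2002-09-12; done 2002-09-14 — 2 days late.
The analysis stops there.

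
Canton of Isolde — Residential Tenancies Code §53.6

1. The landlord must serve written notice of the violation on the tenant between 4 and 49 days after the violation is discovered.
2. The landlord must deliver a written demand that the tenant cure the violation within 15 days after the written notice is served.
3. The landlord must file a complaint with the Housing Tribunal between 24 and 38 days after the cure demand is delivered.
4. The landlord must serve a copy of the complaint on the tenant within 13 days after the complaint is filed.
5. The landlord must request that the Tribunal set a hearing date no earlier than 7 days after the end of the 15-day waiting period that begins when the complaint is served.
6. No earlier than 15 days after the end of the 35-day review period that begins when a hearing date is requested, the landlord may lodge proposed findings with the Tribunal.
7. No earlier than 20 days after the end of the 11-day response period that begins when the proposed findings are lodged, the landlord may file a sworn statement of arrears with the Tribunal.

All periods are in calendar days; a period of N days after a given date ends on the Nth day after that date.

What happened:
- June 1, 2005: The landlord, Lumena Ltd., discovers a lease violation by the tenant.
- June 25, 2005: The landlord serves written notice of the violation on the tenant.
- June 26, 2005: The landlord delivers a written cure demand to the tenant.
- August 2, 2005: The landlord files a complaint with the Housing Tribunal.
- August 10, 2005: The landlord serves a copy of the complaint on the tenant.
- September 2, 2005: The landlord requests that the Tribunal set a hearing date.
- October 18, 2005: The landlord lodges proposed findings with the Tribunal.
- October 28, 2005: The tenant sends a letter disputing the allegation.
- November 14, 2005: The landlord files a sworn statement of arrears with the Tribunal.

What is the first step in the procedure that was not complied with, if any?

Step 6

Step 1 — 4 and 49 days from June 1, 2005 (when the violation is discovered) are June 5, 2005 and July 20, 2005 respectively; done June 25, 2005 — within the window.
Step 2 — counting 15 days from June 25, 2005 (when the written notice is served) gives a deadline of July 10, 2005; completed June 26, 2005, before the deadline.
Step 3 — 24 and 38 days from June 26, 2005 (when the cure demand is delivered) are July 20, 2005 and August 3, 2005 respectively; August 2, 2005 falls inside that range.
Step 4 — counting 13 days from August 2, 2005 (when the complaint is filed) gives a deadline of August 15, 2005; done August 10, 2005 — timely.
Step 5 — must wait 7 days from August 25, 2005 (end of the 15-day waiting period, which began when the complaint is served on August 10, 2005), so not before September 1, 2005; done September 2, 2005 — permitted.
Step 6 — must wait 15 days from October 7, 2005 (end of the 35-day review period, which began when a hearing date is requested on September 2, 2005), so not before October 22, 2005; acted on October 18, 2005, 4 days prematurely.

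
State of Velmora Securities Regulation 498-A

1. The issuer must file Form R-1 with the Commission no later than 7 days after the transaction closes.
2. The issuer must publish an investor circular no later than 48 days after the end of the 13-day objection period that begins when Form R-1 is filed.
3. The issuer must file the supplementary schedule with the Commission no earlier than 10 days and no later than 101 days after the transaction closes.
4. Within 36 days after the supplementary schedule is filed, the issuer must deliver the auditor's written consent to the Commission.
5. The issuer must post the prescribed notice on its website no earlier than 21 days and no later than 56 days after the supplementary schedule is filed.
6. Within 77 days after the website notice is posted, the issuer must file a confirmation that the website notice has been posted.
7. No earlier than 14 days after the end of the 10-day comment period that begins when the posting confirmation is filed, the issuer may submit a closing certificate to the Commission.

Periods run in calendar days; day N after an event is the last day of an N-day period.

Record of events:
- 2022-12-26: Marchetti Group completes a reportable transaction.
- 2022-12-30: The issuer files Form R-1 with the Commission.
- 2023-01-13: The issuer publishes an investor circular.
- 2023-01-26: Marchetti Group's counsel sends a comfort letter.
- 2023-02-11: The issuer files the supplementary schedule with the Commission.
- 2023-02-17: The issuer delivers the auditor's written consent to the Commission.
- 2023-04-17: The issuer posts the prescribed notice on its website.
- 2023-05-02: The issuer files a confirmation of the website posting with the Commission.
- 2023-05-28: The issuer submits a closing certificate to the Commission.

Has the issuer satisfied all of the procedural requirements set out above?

No

Step 1: 7 days after 2022-12-26 (when the transaction closes) is 2023-01-02; completed 2022-12-30, before the deadline.
Step 2: 48 days after 2023-01-12 (end of the 13-day objection period, which began when Form R-1 is filed on 2022-12-30) is 2023-03-01; completed 2023-01-13, before the deadline.
Step 3: the window is 10–101 days after 2022-12-26 (when the transaction closes), so 2023-01-05 through 2023-04-06; done 2023-02-11 — within the window.
Step 4: 36 days after 2023-02-11 (when the supplementary schedule is filed) is 2023-03-19; done 2023-02-17 — timely.
Step 5: the window is 21–56 days after 2023-02-11 (when the supplementary schedule is filed), so 2023-03-04 through 2023-04-08; done 2023-04-17 — 9 days after the window closed.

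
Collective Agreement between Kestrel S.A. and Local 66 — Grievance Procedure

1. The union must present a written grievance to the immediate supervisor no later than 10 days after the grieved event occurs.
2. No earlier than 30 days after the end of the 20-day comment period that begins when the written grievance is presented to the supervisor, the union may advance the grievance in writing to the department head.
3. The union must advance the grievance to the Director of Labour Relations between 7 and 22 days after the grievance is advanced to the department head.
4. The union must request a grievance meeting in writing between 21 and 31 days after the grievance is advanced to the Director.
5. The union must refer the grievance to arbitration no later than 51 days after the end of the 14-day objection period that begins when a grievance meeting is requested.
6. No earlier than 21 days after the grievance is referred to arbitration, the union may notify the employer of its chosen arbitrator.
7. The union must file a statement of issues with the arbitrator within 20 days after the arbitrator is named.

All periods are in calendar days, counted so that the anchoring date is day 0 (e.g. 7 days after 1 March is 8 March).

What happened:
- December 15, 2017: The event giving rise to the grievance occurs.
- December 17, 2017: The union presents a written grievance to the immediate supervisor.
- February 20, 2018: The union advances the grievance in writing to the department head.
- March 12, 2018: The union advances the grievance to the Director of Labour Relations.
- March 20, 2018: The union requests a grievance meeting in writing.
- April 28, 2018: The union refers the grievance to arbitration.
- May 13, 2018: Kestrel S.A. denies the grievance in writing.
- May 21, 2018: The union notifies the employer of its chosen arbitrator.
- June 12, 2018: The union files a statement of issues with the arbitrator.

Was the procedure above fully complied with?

No

Step 1 — counting 10 days from December 15, 2017 (when the grieved event occurs) gives a deadline of December 25, 2017; done December 17, 2017 — timely.
Step 2 — must wait 30 days from January 6, 2018 (end of the 20-day comment period, which began when the written grievance is presented to the supervisor on December 17, 2017), so not before February 5, 2018; February 20, 2018 is on or after that date.
Step 3 — 7 and 22 days from February 20, 2018 (when the grievance is advanced to the department head) are February 27, 2018 and March 14, 2018 respectively; done March 12, 2018, which is between those dates.
Step 4 — 21 and 31 days from March 12, 2018 (when the grievance is advanced to the Director) are April 2, 2018 and April 12, 2018 respectively; March 20, 2018 is 13 days too early.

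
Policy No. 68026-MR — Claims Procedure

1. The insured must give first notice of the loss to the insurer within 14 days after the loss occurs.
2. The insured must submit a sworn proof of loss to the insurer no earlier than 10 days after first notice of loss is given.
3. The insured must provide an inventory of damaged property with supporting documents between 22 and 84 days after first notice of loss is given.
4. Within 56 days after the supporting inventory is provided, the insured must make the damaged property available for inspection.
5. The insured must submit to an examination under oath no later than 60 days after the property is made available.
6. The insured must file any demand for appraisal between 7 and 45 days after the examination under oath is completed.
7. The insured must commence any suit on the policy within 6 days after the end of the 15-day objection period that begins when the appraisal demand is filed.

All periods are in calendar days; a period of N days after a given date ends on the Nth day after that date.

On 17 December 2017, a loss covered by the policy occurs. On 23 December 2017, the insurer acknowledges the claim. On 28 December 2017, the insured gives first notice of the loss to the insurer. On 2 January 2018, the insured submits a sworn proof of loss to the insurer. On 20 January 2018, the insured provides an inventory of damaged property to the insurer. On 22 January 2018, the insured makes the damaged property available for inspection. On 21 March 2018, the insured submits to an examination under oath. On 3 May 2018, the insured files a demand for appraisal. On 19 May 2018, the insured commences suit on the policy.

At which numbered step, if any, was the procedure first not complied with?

Step 2

(1) due by 17 December 2017 + 14 days = 31 December 2017; 28 December 2017 is within that limit.
(2) permitted from 28 December 2017 + 10 days = 7 January 2018 onward; done 2 January 2018 — 5 days too early.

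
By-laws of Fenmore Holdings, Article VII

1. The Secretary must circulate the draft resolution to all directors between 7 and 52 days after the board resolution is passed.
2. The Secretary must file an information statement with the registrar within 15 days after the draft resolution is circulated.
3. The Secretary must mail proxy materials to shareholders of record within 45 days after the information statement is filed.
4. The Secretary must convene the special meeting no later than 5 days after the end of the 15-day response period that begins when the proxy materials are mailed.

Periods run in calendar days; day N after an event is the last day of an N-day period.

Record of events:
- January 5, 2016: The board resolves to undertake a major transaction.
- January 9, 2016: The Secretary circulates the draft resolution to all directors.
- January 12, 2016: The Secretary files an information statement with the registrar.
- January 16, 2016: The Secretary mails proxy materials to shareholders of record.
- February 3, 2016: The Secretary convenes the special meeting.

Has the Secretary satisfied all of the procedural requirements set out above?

No

Step 1 — 7 and 52 days from January 5, 2016 (when the board resolution is passed) are January 12, 2016 and February 26, 2016 respectively; done January 9, 2016 — 3 days before the window opened.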